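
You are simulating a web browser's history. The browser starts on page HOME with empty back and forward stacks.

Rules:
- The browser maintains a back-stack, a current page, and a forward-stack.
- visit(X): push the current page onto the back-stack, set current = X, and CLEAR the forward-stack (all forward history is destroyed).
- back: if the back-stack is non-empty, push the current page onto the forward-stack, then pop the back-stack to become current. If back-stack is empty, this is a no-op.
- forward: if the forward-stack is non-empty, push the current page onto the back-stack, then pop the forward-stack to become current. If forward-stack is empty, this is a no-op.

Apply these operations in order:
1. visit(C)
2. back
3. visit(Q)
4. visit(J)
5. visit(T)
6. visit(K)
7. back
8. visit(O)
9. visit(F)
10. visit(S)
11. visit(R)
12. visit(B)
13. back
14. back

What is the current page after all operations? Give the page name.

After 1 (visit(C)): cur=C back=1 fwd=0
After 2 (back): cur=HOME back=0 fwd=1
After 3 (visit(Q)): cur=Q back=1 fwd=0
After 4 (visit(J)): cur=J back=2 fwd=0
After 5 (visit(T)): cur=T back=3 fwd=0
After 6 (visit(K)): cur=K back=4 fwd=0
After 7 (back): cur=T back=3 fwd=1
After 8 (visit(O)): cur=O back=4 fwd=0
After 9 (visit(F)): cur=F back=5 fwd=0
After 10 (visit(S)): cur=S back=6 fwd=0
After 11 (visit(R)): cur=R back=7 fwd=0
After 12 (visit(B)): cur=B back=8 fwd=0
After 13 (back): cur=R back=7 fwd=1
After 14 (back): cur=S back=6 fwd=2

Answer: S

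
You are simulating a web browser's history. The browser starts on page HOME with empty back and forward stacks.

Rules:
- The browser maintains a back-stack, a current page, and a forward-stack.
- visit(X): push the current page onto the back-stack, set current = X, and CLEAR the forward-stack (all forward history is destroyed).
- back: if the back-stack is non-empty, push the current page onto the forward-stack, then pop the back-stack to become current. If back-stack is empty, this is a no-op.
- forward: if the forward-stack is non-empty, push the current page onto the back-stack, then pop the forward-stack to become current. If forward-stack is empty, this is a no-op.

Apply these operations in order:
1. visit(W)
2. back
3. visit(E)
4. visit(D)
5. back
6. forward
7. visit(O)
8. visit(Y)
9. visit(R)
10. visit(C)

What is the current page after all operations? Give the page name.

Answer: C

Derivation:
After 1 (visit(W)): cur=W back=1 fwd=0
After 2 (back): cur=HOME back=0 fwd=1
After 3 (visit(E)): cur=E back=1 fwd=0
After 4 (visit(D)): cur=D back=2 fwd=0
After 5 (back): cur=E back=1 fwd=1
After 6 (forward): cur=D back=2 fwd=0
After 7 (visit(O)): cur=O back=3 fwd=0
After 8 (visit(Y)): cur=Y back=4 fwd=0
After 9 (visit(R)): cur=R back=5 fwd=0
After 10 (visit(C)): cur=C back=6 fwd=0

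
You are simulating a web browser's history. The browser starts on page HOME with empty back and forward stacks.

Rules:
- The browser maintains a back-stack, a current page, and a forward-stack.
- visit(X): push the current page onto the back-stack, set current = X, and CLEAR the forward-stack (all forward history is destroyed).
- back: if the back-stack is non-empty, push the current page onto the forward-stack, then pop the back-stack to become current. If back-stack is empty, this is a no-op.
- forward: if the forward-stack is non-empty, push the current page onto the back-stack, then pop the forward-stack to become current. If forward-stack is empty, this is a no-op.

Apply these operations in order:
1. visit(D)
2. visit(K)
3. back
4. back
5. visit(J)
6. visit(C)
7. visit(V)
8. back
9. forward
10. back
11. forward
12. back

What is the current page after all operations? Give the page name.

After 1 (visit(D)): cur=D back=1 fwd=0
After 2 (visit(K)): cur=K back=2 fwd=0
After 3 (back): cur=D back=1 fwd=1
After 4 (back): cur=HOME back=0 fwd=2
After 5 (visit(J)): cur=J back=1 fwd=0
After 6 (visit(C)): cur=C back=2 fwd=0
After 7 (visit(V)): cur=V back=3 fwd=0
After 8 (back): cur=C back=2 fwd=1
After 9 (forward): cur=V back=3 fwd=0
After 10 (back): cur=C back=2 fwd=1
After 11 (forward): cur=V back=3 fwd=0
After 12 (back): cur=C back=2 fwd=1

Answer: C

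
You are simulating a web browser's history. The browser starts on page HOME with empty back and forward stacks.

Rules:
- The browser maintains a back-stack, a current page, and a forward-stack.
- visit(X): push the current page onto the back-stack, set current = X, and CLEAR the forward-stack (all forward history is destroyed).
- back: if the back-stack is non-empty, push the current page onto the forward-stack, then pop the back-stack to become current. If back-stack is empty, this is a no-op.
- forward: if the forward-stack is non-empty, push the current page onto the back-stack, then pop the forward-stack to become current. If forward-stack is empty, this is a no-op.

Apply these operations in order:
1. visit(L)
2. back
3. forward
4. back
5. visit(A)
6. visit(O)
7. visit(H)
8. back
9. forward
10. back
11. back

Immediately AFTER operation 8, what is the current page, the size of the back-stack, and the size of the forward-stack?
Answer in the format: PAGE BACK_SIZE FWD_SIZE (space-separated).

After 1 (visit(L)): cur=L back=1 fwd=0
After 2 (back): cur=HOME back=0 fwd=1
After 3 (forward): cur=L back=1 fwd=0
After 4 (back): cur=HOME back=0 fwd=1
After 5 (visit(A)): cur=A back=1 fwd=0
After 6 (visit(O)): cur=O back=2 fwd=0
After 7 (visit(H)): cur=H back=3 fwd=0
After 8 (back): cur=O back=2 fwd=1

O 2 1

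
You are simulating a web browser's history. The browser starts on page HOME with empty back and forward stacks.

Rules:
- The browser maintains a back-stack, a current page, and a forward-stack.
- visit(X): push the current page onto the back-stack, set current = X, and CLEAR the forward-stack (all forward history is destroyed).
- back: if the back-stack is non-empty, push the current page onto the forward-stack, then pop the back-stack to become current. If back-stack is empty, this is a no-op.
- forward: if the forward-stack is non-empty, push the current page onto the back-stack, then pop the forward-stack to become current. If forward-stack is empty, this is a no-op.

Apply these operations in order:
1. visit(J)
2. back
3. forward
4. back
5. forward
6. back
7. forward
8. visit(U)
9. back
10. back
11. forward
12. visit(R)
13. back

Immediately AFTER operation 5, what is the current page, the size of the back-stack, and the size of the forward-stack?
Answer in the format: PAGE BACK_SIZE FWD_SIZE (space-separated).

After 1 (visit(J)): cur=J back=1 fwd=0
After 2 (back): cur=HOME back=0 fwd=1
After 3 (forward): cur=J back=1 fwd=0
After 4 (back): cur=HOME back=0 fwd=1
After 5 (forward): cur=J back=1 fwd=0

J 1 0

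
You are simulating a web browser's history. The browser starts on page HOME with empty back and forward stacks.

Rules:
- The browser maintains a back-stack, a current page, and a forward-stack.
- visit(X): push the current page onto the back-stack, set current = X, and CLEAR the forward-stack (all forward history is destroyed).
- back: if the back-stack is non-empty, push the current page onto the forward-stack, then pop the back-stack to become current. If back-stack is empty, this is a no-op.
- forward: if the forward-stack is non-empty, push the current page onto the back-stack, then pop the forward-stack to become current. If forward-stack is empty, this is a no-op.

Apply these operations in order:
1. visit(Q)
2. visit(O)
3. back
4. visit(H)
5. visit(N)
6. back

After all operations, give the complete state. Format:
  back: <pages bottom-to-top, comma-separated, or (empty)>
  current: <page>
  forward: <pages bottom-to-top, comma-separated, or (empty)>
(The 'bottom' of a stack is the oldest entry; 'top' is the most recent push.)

Answer: back: HOME,Q
current: H
forward: N

Derivation:
After 1 (visit(Q)): cur=Q back=1 fwd=0
After 2 (visit(O)): cur=O back=2 fwd=0
After 3 (back): cur=Q back=1 fwd=1
After 4 (visit(H)): cur=H back=2 fwd=0
After 5 (visit(N)): cur=N back=3 fwd=0
After 6 (back): cur=H back=2 fwd=1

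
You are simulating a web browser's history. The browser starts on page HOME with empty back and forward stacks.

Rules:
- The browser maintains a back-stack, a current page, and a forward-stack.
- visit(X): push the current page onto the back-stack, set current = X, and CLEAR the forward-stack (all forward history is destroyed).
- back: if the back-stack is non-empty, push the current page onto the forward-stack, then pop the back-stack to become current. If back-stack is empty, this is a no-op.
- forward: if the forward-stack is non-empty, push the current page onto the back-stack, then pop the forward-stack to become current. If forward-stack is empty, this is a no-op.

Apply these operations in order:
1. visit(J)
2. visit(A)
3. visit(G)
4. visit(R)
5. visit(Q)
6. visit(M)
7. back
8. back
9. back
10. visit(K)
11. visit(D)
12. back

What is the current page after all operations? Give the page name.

After 1 (visit(J)): cur=J back=1 fwd=0
After 2 (visit(A)): cur=A back=2 fwd=0
After 3 (visit(G)): cur=G back=3 fwd=0
After 4 (visit(R)): cur=R back=4 fwd=0
After 5 (visit(Q)): cur=Q back=5 fwd=0
After 6 (visit(M)): cur=M back=6 fwd=0
After 7 (back): cur=Q back=5 fwd=1
After 8 (back): cur=R back=4 fwd=2
After 9 (back): cur=G back=3 fwd=3
After 10 (visit(K)): cur=K back=4 fwd=0
After 11 (visit(D)): cur=D back=5 fwd=0
After 12 (back): cur=K back=4 fwd=1

Answer: K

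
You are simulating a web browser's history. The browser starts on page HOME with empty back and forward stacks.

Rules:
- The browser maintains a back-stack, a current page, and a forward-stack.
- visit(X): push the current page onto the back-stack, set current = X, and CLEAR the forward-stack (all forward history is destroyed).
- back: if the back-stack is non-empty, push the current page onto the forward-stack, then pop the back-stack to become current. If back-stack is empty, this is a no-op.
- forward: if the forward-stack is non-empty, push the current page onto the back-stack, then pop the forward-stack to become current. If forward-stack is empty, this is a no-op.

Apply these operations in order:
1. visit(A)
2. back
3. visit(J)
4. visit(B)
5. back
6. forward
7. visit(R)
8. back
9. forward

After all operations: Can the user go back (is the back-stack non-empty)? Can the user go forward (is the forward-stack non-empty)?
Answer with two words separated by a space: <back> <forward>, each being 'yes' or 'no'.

Answer: yes no

Derivation:
After 1 (visit(A)): cur=A back=1 fwd=0
After 2 (back): cur=HOME back=0 fwd=1
After 3 (visit(J)): cur=J back=1 fwd=0
After 4 (visit(B)): cur=B back=2 fwd=0
After 5 (back): cur=J back=1 fwd=1
After 6 (forward): cur=B back=2 fwd=0
After 7 (visit(R)): cur=R back=3 fwd=0
After 8 (back): cur=B back=2 fwd=1
After 9 (forward): cur=R back=3 fwd=0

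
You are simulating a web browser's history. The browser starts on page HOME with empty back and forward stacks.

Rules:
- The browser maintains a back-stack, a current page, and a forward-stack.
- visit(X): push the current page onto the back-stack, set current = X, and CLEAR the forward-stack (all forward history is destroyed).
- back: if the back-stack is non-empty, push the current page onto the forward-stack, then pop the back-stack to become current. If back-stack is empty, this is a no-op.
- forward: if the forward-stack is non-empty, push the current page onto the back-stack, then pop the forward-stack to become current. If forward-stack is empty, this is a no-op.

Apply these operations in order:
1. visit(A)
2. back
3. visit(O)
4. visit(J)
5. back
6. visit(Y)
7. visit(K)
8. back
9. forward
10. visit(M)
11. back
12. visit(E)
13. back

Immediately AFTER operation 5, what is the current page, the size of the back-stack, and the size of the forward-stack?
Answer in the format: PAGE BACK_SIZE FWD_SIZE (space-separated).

After 1 (visit(A)): cur=A back=1 fwd=0
After 2 (back): cur=HOME back=0 fwd=1
After 3 (visit(O)): cur=O back=1 fwd=0
After 4 (visit(J)): cur=J back=2 fwd=0
After 5 (back): cur=O back=1 fwd=1

O 1 1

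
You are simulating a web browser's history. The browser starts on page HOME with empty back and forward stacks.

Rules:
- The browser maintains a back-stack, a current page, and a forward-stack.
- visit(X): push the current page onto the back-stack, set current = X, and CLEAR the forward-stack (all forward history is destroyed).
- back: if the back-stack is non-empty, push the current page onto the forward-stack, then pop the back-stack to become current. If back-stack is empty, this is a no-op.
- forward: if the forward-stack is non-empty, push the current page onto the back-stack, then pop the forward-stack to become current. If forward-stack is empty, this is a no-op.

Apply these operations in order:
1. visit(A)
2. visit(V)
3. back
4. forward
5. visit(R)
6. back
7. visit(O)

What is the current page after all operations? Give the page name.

Answer: O

Derivation:
After 1 (visit(A)): cur=A back=1 fwd=0
After 2 (visit(V)): cur=V back=2 fwd=0
After 3 (back): cur=A back=1 fwd=1
After 4 (forward): cur=V back=2 fwd=0
After 5 (visit(R)): cur=R back=3 fwd=0
After 6 (back): cur=V back=2 fwd=1
After 7 (visit(O)): cur=O back=3 fwd=0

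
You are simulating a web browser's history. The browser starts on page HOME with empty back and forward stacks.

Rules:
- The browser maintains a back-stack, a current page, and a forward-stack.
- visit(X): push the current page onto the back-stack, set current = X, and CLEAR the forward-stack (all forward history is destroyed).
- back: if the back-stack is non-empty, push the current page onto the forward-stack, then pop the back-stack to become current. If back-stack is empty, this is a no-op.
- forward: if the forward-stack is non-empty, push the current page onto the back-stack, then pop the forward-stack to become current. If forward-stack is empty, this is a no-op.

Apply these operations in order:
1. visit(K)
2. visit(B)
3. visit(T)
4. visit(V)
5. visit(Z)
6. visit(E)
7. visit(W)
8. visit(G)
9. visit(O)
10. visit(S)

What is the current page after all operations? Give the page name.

Answer: S

Derivation:
After 1 (visit(K)): cur=K back=1 fwd=0
After 2 (visit(B)): cur=B back=2 fwd=0
After 3 (visit(T)): cur=T back=3 fwd=0
After 4 (visit(V)): cur=V back=4 fwd=0
After 5 (visit(Z)): cur=Z back=5 fwd=0
After 6 (visit(E)): cur=E back=6 fwd=0
After 7 (visit(W)): cur=W back=7 fwd=0
After 8 (visit(G)): cur=G back=8 fwd=0
After 9 (visit(O)): cur=O back=9 fwd=0
After 10 (visit(S)): cur=S back=10 fwd=0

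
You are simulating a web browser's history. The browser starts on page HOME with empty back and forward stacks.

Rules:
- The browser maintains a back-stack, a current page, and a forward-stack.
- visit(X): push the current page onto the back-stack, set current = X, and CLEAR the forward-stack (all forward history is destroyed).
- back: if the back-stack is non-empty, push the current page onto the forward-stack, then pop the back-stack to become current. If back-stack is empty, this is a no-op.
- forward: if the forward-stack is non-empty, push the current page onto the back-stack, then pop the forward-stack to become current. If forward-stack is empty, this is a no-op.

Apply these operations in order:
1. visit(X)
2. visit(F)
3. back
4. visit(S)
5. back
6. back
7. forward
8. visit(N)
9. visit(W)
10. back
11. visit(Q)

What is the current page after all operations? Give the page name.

After 1 (visit(X)): cur=X back=1 fwd=0
After 2 (visit(F)): cur=F back=2 fwd=0
After 3 (back): cur=X back=1 fwd=1
After 4 (visit(S)): cur=S back=2 fwd=0
After 5 (back): cur=X back=1 fwd=1
After 6 (back): cur=HOME back=0 fwd=2
After 7 (forward): cur=X back=1 fwd=1
After 8 (visit(N)): cur=N back=2 fwd=0
After 9 (visit(W)): cur=W back=3 fwd=0
After 10 (back): cur=N back=2 fwd=1
After 11 (visit(Q)): cur=Q back=3 fwd=0

Answer: Q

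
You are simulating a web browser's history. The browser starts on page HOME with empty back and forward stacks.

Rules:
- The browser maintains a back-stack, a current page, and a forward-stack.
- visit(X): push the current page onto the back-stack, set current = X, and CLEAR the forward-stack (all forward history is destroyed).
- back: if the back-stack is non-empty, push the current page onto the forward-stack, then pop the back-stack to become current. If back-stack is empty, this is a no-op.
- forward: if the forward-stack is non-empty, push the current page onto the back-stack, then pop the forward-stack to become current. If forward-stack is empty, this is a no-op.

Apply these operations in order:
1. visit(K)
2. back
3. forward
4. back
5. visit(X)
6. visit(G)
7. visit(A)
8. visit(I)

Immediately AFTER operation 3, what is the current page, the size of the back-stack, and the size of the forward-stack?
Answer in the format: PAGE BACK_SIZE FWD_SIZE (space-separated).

After 1 (visit(K)): cur=K back=1 fwd=0
After 2 (back): cur=HOME back=0 fwd=1
After 3 (forward): cur=K back=1 fwd=0

K 1 0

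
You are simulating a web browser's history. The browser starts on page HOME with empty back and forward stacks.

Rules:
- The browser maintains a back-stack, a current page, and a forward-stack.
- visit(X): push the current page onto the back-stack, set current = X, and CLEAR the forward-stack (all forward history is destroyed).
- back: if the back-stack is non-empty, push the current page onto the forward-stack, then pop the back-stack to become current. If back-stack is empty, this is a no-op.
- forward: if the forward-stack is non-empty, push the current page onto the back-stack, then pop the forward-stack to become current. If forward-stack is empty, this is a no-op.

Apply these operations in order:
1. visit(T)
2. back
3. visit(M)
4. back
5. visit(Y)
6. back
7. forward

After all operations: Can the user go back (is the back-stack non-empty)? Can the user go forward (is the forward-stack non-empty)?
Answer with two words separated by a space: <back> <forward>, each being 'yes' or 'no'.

Answer: yes no

Derivation:
After 1 (visit(T)): cur=T back=1 fwd=0
After 2 (back): cur=HOME back=0 fwd=1
After 3 (visit(M)): cur=M back=1 fwd=0
After 4 (back): cur=HOME back=0 fwd=1
After 5 (visit(Y)): cur=Y back=1 fwd=0
After 6 (back): cur=HOME back=0 fwd=1
After 7 (forward): cur=Y back=1 fwd=0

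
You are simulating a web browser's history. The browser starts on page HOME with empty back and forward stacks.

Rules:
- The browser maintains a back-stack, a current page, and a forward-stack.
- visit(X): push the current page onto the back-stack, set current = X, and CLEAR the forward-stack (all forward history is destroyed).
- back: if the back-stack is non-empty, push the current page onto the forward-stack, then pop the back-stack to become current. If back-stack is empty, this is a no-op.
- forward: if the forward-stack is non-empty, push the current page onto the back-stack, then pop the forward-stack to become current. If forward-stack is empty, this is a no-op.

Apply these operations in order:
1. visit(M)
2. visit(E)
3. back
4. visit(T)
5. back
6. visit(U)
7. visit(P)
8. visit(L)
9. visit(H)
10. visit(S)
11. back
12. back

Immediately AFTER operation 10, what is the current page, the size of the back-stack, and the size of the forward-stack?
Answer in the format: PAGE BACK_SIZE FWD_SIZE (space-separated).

After 1 (visit(M)): cur=M back=1 fwd=0
After 2 (visit(E)): cur=E back=2 fwd=0
After 3 (back): cur=M back=1 fwd=1
After 4 (visit(T)): cur=T back=2 fwd=0
After 5 (back): cur=M back=1 fwd=1
After 6 (visit(U)): cur=U back=2 fwd=0
After 7 (visit(P)): cur=P back=3 fwd=0
After 8 (visit(L)): cur=L back=4 fwd=0
After 9 (visit(H)): cur=H back=5 fwd=0
After 10 (visit(S)): cur=S back=6 fwd=0

S 6 0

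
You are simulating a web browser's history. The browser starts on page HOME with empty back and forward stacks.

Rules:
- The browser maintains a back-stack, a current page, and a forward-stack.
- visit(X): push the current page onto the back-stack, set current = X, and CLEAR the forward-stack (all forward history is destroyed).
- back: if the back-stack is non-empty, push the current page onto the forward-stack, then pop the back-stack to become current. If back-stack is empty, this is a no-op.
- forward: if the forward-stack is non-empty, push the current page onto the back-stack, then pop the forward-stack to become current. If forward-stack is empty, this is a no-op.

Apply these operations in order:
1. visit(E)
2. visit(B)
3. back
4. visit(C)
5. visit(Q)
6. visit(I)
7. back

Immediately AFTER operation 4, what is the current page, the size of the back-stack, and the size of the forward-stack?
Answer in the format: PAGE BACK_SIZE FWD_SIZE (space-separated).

After 1 (visit(E)): cur=E back=1 fwd=0
After 2 (visit(B)): cur=B back=2 fwd=0
After 3 (back): cur=E back=1 fwd=1
After 4 (visit(C)): cur=C back=2 fwd=0

C 2 0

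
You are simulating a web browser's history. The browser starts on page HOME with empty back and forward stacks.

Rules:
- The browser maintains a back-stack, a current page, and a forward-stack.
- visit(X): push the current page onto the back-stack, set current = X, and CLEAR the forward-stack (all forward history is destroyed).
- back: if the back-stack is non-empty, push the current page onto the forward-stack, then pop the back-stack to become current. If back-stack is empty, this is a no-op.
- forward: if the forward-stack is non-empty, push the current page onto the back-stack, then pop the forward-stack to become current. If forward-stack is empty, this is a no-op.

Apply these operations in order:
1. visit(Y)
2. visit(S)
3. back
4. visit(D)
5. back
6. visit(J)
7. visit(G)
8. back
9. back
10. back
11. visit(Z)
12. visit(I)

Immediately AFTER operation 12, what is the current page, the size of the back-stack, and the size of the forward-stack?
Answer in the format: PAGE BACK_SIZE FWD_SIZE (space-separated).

After 1 (visit(Y)): cur=Y back=1 fwd=0
After 2 (visit(S)): cur=S back=2 fwd=0
After 3 (back): cur=Y back=1 fwd=1
After 4 (visit(D)): cur=D back=2 fwd=0
After 5 (back): cur=Y back=1 fwd=1
After 6 (visit(J)): cur=J back=2 fwd=0
After 7 (visit(G)): cur=G back=3 fwd=0
After 8 (back): cur=J back=2 fwd=1
After 9 (back): cur=Y back=1 fwd=2
After 10 (back): cur=HOME back=0 fwd=3
After 11 (visit(Z)): cur=Z back=1 fwd=0
After 12 (visit(I)): cur=I back=2 fwd=0

I 2 0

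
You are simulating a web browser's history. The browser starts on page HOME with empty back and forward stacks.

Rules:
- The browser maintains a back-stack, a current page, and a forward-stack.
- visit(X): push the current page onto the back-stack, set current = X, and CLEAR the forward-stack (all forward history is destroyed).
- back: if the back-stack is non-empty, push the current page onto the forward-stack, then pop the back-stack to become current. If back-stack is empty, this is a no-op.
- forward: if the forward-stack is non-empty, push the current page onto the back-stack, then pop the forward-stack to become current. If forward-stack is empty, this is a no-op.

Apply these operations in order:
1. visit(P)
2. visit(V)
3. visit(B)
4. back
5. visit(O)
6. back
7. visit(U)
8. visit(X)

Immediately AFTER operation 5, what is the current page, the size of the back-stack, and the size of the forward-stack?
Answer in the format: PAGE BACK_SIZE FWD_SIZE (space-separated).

After 1 (visit(P)): cur=P back=1 fwd=0
After 2 (visit(V)): cur=V back=2 fwd=0
After 3 (visit(B)): cur=B back=3 fwd=0
After 4 (back): cur=V back=2 fwd=1
After 5 (visit(O)): cur=O back=3 fwd=0

O 3 0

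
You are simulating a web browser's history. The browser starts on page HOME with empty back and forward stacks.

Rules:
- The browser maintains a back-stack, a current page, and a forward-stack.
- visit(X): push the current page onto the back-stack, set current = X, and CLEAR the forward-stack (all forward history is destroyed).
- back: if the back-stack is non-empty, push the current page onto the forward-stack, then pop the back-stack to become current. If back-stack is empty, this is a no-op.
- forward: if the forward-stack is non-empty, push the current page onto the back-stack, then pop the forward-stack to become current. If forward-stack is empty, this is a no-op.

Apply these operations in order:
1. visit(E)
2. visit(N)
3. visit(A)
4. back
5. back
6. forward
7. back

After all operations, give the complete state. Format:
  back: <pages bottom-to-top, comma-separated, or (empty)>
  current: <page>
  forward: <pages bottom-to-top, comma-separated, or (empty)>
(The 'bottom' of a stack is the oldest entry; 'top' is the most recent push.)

Answer: back: HOME
current: E
forward: A,N

Derivation:
After 1 (visit(E)): cur=E back=1 fwd=0
After 2 (visit(N)): cur=N back=2 fwd=0
After 3 (visit(A)): cur=A back=3 fwd=0
After 4 (back): cur=N back=2 fwd=1
After 5 (back): cur=E back=1 fwd=2
After 6 (forward): cur=N back=2 fwd=1
After 7 (back): cur=E back=1 fwd=2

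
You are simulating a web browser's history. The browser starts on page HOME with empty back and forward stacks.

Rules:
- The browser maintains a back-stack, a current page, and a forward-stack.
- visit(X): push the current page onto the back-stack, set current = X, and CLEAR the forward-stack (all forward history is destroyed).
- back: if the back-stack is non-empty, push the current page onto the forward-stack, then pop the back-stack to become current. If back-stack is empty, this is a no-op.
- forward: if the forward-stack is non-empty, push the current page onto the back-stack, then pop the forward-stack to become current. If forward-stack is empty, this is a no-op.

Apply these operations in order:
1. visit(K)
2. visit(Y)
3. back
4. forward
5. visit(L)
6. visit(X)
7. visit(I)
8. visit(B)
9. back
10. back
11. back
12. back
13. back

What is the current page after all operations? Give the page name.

After 1 (visit(K)): cur=K back=1 fwd=0
After 2 (visit(Y)): cur=Y back=2 fwd=0
After 3 (back): cur=K back=1 fwd=1
After 4 (forward): cur=Y back=2 fwd=0
After 5 (visit(L)): cur=L back=3 fwd=0
After 6 (visit(X)): cur=X back=4 fwd=0
After 7 (visit(I)): cur=I back=5 fwd=0
After 8 (visit(B)): cur=B back=6 fwd=0
After 9 (back): cur=I back=5 fwd=1
After 10 (back): cur=X back=4 fwd=2
After 11 (back): cur=L back=3 fwd=3
After 12 (back): cur=Y back=2 fwd=4
After 13 (back): cur=K back=1 fwd=5

Answer: K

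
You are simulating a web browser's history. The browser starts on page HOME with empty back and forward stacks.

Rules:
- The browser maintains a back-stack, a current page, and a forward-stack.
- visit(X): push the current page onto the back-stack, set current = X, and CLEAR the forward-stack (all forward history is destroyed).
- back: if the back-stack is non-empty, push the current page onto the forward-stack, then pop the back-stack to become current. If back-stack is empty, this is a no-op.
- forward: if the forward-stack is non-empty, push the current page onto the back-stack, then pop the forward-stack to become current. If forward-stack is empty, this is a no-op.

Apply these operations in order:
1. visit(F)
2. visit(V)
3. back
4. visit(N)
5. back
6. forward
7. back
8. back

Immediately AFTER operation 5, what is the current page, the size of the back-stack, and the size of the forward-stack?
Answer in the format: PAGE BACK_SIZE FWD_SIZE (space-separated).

After 1 (visit(F)): cur=F back=1 fwd=0
After 2 (visit(V)): cur=V back=2 fwd=0
After 3 (back): cur=F back=1 fwd=1
After 4 (visit(N)): cur=N back=2 fwd=0
After 5 (back): cur=F back=1 fwd=1

F 1 1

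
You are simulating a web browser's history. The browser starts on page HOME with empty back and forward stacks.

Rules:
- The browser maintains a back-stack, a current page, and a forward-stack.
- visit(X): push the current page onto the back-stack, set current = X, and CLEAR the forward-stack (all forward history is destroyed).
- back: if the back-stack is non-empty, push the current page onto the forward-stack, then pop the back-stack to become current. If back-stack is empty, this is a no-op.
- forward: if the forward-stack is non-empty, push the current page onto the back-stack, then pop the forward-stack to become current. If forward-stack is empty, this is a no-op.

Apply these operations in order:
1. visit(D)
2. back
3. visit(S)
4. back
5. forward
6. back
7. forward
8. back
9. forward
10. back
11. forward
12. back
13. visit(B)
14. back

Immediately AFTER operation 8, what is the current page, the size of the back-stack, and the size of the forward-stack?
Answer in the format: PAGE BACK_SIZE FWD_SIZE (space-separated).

After 1 (visit(D)): cur=D back=1 fwd=0
After 2 (back): cur=HOME back=0 fwd=1
After 3 (visit(S)): cur=S back=1 fwd=0
After 4 (back): cur=HOME back=0 fwd=1
After 5 (forward): cur=S back=1 fwd=0
After 6 (back): cur=HOME back=0 fwd=1
After 7 (forward): cur=S back=1 fwd=0
After 8 (back): cur=HOME back=0 fwd=1

HOME 0 1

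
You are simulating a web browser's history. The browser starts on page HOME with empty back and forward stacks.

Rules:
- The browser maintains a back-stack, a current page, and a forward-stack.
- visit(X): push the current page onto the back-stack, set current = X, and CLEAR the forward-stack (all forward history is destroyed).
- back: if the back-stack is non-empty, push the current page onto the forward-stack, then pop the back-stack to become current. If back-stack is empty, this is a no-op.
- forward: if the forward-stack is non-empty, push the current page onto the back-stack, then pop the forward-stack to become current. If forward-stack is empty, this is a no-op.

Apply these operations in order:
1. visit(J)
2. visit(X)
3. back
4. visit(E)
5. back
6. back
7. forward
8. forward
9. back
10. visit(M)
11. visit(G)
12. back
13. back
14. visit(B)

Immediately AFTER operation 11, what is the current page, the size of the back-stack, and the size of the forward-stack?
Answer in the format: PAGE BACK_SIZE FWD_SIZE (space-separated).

After 1 (visit(J)): cur=J back=1 fwd=0
After 2 (visit(X)): cur=X back=2 fwd=0
After 3 (back): cur=J back=1 fwd=1
After 4 (visit(E)): cur=E back=2 fwd=0
After 5 (back): cur=J back=1 fwd=1
After 6 (back): cur=HOME back=0 fwd=2
After 7 (forward): cur=J back=1 fwd=1
After 8 (forward): cur=E back=2 fwd=0
After 9 (back): cur=J back=1 fwd=1
After 10 (visit(M)): cur=M back=2 fwd=0
After 11 (visit(G)): cur=G back=3 fwd=0

G 3 0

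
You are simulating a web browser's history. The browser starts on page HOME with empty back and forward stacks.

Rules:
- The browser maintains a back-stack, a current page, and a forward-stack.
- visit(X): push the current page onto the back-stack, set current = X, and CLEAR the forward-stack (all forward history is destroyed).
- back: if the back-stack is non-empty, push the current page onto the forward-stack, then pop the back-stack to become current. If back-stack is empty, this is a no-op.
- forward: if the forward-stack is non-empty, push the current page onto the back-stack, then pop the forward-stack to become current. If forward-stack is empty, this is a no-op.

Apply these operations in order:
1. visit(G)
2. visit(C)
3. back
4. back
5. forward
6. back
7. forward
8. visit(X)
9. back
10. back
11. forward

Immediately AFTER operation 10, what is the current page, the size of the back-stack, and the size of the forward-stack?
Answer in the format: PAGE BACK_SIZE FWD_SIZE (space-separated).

After 1 (visit(G)): cur=G back=1 fwd=0
After 2 (visit(C)): cur=C back=2 fwd=0
After 3 (back): cur=G back=1 fwd=1
After 4 (back): cur=HOME back=0 fwd=2
After 5 (forward): cur=G back=1 fwd=1
After 6 (back): cur=HOME back=0 fwd=2
After 7 (forward): cur=G back=1 fwd=1
After 8 (visit(X)): cur=X back=2 fwd=0
After 9 (back): cur=G back=1 fwd=1
After 10 (back): cur=HOME back=0 fwd=2

HOME 0 2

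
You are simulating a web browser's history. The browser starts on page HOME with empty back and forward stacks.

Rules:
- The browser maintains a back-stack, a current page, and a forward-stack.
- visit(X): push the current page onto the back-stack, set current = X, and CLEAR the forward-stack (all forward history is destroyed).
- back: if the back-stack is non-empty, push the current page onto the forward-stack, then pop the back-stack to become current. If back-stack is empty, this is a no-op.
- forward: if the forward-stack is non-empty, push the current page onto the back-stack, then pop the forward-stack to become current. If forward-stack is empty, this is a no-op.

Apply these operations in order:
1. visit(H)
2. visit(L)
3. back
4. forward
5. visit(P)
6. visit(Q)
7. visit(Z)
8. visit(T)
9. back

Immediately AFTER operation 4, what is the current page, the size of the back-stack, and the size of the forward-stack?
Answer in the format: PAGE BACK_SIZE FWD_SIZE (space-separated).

After 1 (visit(H)): cur=H back=1 fwd=0
After 2 (visit(L)): cur=L back=2 fwd=0
After 3 (back): cur=H back=1 fwd=1
After 4 (forward): cur=L back=2 fwd=0

L 2 0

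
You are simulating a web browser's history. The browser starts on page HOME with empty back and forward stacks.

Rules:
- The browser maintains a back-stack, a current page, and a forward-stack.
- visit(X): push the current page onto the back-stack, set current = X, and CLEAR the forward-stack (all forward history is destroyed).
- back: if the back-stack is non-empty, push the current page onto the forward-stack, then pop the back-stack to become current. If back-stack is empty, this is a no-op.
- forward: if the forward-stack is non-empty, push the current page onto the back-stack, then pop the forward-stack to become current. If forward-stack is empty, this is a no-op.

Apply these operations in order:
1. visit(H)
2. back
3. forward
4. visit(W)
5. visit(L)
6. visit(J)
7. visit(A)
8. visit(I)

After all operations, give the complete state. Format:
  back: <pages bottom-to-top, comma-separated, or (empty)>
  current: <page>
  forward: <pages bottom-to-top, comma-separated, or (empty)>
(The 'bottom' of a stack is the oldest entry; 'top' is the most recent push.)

After 1 (visit(H)): cur=H back=1 fwd=0
After 2 (back): cur=HOME back=0 fwd=1
After 3 (forward): cur=H back=1 fwd=0
After 4 (visit(W)): cur=W back=2 fwd=0
After 5 (visit(L)): cur=L back=3 fwd=0
After 6 (visit(J)): cur=J back=4 fwd=0
After 7 (visit(A)): cur=A back=5 fwd=0
After 8 (visit(I)): cur=I back=6 fwd=0

Answer: back: HOME,H,W,L,J,A
current: I
forward: (empty)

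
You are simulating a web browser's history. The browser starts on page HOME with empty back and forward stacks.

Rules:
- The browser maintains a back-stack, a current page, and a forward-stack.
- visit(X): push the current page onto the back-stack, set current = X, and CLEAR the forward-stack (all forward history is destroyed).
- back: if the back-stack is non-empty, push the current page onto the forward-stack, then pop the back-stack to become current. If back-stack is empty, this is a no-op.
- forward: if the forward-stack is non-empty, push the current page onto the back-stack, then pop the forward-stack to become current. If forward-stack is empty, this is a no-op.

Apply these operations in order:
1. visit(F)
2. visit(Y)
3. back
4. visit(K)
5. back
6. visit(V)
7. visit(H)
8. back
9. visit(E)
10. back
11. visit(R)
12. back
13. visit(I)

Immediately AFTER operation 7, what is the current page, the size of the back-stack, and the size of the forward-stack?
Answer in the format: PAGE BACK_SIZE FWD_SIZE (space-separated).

After 1 (visit(F)): cur=F back=1 fwd=0
After 2 (visit(Y)): cur=Y back=2 fwd=0
After 3 (back): cur=F back=1 fwd=1
After 4 (visit(K)): cur=K back=2 fwd=0
After 5 (back): cur=F back=1 fwd=1
After 6 (visit(V)): cur=V back=2 fwd=0
After 7 (visit(H)): cur=H back=3 fwd=0

H 3 0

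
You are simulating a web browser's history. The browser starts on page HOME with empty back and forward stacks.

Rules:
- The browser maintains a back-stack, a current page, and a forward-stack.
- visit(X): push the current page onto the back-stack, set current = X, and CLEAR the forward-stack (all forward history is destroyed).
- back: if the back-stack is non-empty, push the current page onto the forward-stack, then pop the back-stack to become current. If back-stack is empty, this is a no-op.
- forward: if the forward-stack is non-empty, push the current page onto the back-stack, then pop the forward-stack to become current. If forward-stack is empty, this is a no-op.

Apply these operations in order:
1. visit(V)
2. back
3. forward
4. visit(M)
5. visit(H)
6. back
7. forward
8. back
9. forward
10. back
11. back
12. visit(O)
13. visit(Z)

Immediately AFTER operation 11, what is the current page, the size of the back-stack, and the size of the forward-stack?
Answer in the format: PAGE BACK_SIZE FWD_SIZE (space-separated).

After 1 (visit(V)): cur=V back=1 fwd=0
After 2 (back): cur=HOME back=0 fwd=1
After 3 (forward): cur=V back=1 fwd=0
After 4 (visit(M)): cur=M back=2 fwd=0
After 5 (visit(H)): cur=H back=3 fwd=0
After 6 (back): cur=M back=2 fwd=1
After 7 (forward): cur=H back=3 fwd=0
After 8 (back): cur=M back=2 fwd=1
After 9 (forward): cur=H back=3 fwd=0
After 10 (back): cur=M back=2 fwd=1
After 11 (back): cur=V back=1 fwd=2

V 1 2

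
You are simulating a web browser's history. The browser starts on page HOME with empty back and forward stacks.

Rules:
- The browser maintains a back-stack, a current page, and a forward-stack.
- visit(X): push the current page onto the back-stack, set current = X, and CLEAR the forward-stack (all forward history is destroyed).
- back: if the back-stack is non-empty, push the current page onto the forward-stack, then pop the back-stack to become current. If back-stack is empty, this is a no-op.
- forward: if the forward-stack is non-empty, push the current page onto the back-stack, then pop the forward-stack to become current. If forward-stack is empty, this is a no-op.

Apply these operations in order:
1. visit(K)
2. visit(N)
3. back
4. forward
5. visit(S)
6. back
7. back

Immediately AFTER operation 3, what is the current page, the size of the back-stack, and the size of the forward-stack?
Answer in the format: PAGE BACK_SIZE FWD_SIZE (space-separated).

After 1 (visit(K)): cur=K back=1 fwd=0
After 2 (visit(N)): cur=N back=2 fwd=0
After 3 (back): cur=K back=1 fwd=1

K 1 1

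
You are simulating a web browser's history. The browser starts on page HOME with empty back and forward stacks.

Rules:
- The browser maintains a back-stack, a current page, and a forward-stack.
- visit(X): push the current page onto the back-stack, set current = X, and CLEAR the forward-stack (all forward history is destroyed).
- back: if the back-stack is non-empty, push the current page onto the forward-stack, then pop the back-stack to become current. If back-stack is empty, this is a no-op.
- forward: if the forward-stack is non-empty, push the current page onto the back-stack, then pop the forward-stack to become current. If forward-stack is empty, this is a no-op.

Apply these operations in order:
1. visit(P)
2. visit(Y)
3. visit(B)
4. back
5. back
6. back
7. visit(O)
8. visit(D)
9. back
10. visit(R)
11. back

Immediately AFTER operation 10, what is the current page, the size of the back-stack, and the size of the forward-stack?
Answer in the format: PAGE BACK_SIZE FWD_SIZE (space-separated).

After 1 (visit(P)): cur=P back=1 fwd=0
After 2 (visit(Y)): cur=Y back=2 fwd=0
After 3 (visit(B)): cur=B back=3 fwd=0
After 4 (back): cur=Y back=2 fwd=1
After 5 (back): cur=P back=1 fwd=2
After 6 (back): cur=HOME back=0 fwd=3
After 7 (visit(O)): cur=O back=1 fwd=0
After 8 (visit(D)): cur=D back=2 fwd=0
After 9 (back): cur=O back=1 fwd=1
After 10 (visit(R)): cur=R back=2 fwd=0

R 2 0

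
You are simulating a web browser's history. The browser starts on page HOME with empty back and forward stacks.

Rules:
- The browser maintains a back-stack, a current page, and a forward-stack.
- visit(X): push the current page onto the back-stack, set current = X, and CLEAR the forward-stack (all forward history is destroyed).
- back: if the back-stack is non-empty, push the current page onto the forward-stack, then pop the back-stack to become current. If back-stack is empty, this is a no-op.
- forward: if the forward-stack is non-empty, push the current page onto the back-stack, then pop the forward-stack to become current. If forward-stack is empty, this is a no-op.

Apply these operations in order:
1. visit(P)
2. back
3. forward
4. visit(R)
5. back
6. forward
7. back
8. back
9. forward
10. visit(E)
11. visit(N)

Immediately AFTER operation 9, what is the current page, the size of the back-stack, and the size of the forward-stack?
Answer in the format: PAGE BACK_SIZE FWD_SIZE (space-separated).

After 1 (visit(P)): cur=P back=1 fwd=0
After 2 (back): cur=HOME back=0 fwd=1
After 3 (forward): cur=P back=1 fwd=0
After 4 (visit(R)): cur=R back=2 fwd=0
After 5 (back): cur=P back=1 fwd=1
After 6 (forward): cur=R back=2 fwd=0
After 7 (back): cur=P back=1 fwd=1
After 8 (back): cur=HOME back=0 fwd=2
After 9 (forward): cur=P back=1 fwd=1

P 1 1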